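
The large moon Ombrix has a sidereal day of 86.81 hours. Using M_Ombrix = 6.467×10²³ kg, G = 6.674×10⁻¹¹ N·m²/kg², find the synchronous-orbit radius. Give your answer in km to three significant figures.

μ = GM = 6.674×10⁻¹¹ × 6.467×10²³ = 4.316×10¹³ m³/s².
T = 86.81 hours = 3.125×10⁵ s.
A synchronous orbit has period T, so by Kepler's third law a = (μT²/4π²)^(1/3).
μT²/4π² = 4.316×10¹³ × (3.125×10⁵)² / 39.48 = 1.068×10²³ m³.
a = 4.744×10⁷ m = 47441 km.

r_sync ≈ 47400 km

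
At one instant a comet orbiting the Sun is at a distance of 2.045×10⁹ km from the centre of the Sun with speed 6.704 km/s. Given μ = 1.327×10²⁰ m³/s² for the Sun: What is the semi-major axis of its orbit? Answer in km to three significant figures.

a ≈ 1.56×10⁹ km

r = 2.045×10¹² m.
Specific orbital energy ε = v²/2 − μ/r = (6704)²/2 − 1.327×10²⁰/2.045×10¹² = -4.242×10⁷ J/kg.
Since ε = −μ/(2a), a = −μ/(2ε) = 1.564×10¹² m = 1.5642×10⁹ km.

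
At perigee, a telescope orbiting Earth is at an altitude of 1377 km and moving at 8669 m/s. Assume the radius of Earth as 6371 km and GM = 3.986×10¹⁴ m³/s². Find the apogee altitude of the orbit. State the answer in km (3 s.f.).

r_p = 6371 + 1377 = 7748.0 km = 7.748×10⁶ m.
Specific energy ε = v²/2 − μ/r = -1.387×10⁷ J/kg, so a = −μ/(2ε) = 1.437×10⁷ m.
The apsides satisfy r_p + r_a = 2a, so the apogee radius is 2a − r_p = 2.099×10⁷ m = 20991 km.
Apogee altitude = 20991 − 6371 = 14620 km.

apogee altitude ≈ 14600 km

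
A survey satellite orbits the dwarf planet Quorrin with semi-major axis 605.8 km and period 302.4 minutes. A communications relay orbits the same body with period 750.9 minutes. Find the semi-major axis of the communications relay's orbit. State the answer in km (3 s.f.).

a₂ ≈ 1110 km

Kepler's third law: a³ ∝ T², so a₂ = a₁ (T₂/T₁)^(2/3).
T₂/T₁ = 2.483, (T₂/T₁)^(2/3) = 1.834.
a₂ = 605.8 × 1.834 = 1111 km.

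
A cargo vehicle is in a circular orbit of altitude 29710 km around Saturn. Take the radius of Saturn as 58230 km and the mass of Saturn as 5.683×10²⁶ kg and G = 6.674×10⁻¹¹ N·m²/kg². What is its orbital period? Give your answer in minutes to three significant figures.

μ = GM = 6.674×10⁻¹¹ × 5.683×10²⁶ = 3.793×10¹⁶ m³/s².
r = 58230 + 29710 = 87940 km = 8.7940×10⁷ m.
Kepler's third law: T = 2π√(r³/μ) = 2π√((8.794×10⁷)³ / 3.793×10¹⁶).
r³/μ = 1.793×10⁷ s², so T = 2π × 4.234×10³ = 2.661×10⁴ s.
Converting: 2.661×10⁴ s ÷ 60.00 = 443.4 minutes.

T ≈ 443 minutes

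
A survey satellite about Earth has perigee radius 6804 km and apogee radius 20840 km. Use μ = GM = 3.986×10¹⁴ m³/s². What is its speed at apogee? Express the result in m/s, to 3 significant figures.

v ≈ 3070 m/s

Semi-major axis a = (r_p + r_a)/2 = 13822 km = 1.382×10⁷ m.
Vis-viva: v² = μ(2/r − 1/a) = 3.986×10¹⁴ × (9.597×10⁻⁸ − 7.235×10⁻⁸) = 9.415×10⁶ m²/s².
v = 3068 m/s.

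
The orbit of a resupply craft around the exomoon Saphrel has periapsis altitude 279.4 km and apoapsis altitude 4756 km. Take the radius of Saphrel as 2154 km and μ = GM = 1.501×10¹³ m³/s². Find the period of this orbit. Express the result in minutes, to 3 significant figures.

T ≈ 273 minutes

r_p = 2154 + 279.4 = 2433.4 km = 2.4334×10⁶ m.
r_a = 2154 + 4756 = 6910.0 km = 6.9100×10⁶ m.
Semi-major axis a = (r_p + r_a)/2 = (2433.4 + 6910.0)/2 = 4671.7 km = 4.672×10⁶ m.
By Kepler's third law T = 2π√(a³/μ) = 2π × 2.606×10³ = 1.638×10⁴ s.
= 272.9 minutes.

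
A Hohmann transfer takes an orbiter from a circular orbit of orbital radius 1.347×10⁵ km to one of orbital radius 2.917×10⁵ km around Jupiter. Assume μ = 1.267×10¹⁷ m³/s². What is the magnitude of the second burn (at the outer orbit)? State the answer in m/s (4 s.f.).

r₁ = 1.347×10⁵ km = 1.347×10⁸ m.
r₂ = 2.917×10⁵ km = 2.917×10⁸ m.
Transfer ellipse a_t = (r₁ + r₂)/2 = 2.132×10⁸ m.
At r₁: circular v_c1 = √(μ/r₁) = 30670 m/s; transfer-perijove v_p = √[μ(2/r₁ − 1/a_t)] = 35870 m/s.
At r₂: circular v_c2 = √(μ/r₂) = 20840 m/s; transfer-apojove v_a = √[μ(2/r₂ − 1/a_t)] = 16570 m/s.
Δv₂ = v_c2 − v_a = 4275 m/s.

Δv ≈ 4275 m/s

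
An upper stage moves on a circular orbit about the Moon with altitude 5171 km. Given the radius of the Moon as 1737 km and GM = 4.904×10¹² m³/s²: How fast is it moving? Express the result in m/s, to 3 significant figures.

v ≈ 843 m/s

r = 1737 + 5171 = 6908.0 km = 6.9080×10⁶ m.
For a circular orbit v = √(μ/r) = √(4.904×10¹² / 6.908×10⁶) = √(7.099×10⁵) = 842.6 m/s.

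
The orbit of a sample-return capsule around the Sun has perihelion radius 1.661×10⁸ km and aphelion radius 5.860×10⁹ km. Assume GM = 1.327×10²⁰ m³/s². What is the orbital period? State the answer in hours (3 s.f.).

T ≈ 792000 hours

Semi-major axis a = (r_p + r_a)/2 = (1.6610×10⁸ + 5.8600×10⁹)/2 = 3.0130×10⁹ km = 3.013×10¹² m.
By Kepler's third law T = 2π√(a³/μ) = 2π × 4.540×10⁸ = 2.853×10⁹ s.
= 7.924×10⁵ hours.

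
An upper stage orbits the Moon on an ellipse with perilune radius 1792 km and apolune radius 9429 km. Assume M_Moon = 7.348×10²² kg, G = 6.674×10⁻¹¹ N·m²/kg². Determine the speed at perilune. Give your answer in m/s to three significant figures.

μ = GM = 6.674×10⁻¹¹ × 7.348×10²² = 4.904×10¹² m³/s².
Semi-major axis a = (r_p + r_a)/2 = 5610.5 km = 5.610×10⁶ m.
Vis-viva: v² = μ(2/r − 1/a) = 4.904×10¹² × (1.116×10⁻⁶ − 1.782×10⁻⁷) = 4.599×10⁶ m²/s².
v = 2145 m/s.

v ≈ 2140 m/s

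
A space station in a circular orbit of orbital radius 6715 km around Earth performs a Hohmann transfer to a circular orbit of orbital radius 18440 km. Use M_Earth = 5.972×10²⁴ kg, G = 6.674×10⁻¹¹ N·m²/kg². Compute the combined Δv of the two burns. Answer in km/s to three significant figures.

μ = GM = 6.674×10⁻¹¹ × 5.972×10²⁴ = 3.986×10¹⁴ m³/s².
r₁ = 6715 km = 6.715×10⁶ m.
r₂ = 18440 km = 1.844×10⁷ m.
Transfer ellipse a_t = (r₁ + r₂)/2 = 1.258×10⁷ m.
At r₁: circular v_c1 = √(μ/r₁) = 7704 m/s; transfer-perigee v_p = √[μ(2/r₁ − 1/a_t)] = 9329 m/s.
Δv₁ = v_p − v_c1 = 1624 m/s.
At r₂: circular v_c2 = √(μ/r₂) = 4649 m/s; transfer-apogee v_a = √[μ(2/r₂ − 1/a_t)] = 3397 m/s.
Δv₂ = v_c2 − v_a = 1252 m/s.
Total Δv = Δv₁ + Δv₂ = 2876 m/s = 2.876 km/s.

Δv_total ≈ 2.88 km/s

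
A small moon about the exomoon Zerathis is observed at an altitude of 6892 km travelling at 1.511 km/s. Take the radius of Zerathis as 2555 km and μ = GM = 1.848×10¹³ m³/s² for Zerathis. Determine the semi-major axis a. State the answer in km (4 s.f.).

r = 2555 + 6892 = 9447.0 km = 9.447×10⁶ m.
Vis-viva rearranged: 1/a = 2/r − v²/μ = 2.117×10⁻⁷ − 1.235×10⁻⁷ = 8.816×10⁻⁸ m⁻¹.
a = 1.134×10⁷ m = 11343 km.

a ≈ 11340 km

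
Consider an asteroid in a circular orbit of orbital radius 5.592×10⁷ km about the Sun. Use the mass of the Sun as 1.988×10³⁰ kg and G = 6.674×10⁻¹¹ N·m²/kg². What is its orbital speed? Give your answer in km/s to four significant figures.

μ = GM = 6.674×10⁻¹¹ × 1.988×10³⁰ = 1.327×10²⁰ m³/s².
r = 5.592×10⁷ km = 5.592×10¹⁰ m.
For a circular orbit v = √(μ/r) = √(1.327×10²⁰ / 5.592×10¹⁰) = √(2.373×10⁹) = 48710 m/s.
That is 48.71 km/s.

v ≈ 48.71 km/s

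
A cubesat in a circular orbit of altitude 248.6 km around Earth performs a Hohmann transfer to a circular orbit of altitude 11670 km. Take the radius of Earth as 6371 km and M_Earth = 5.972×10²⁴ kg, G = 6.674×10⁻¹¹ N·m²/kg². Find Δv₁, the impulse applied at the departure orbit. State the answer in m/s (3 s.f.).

μ = GM = 6.674×10⁻¹¹ × 5.972×10²⁴ = 3.986×10¹⁴ m³/s².
r₁ = 6371 + 248.6 = 6619.6 km = 6.6196×10⁶ m.
r₂ = 6371 + 11670 = 18041 km = 1.8041×10⁷ m.
Transfer ellipse a_t = (r₁ + r₂)/2 = 1.233×10⁷ m.
At r₁: circular v_c1 = √(μ/r₁) = 7760 m/s; transfer-perigee v_p = √[μ(2/r₁ − 1/a_t)] = 9386 m/s.
Δv₁ = v_p − v_c1 = 1626 m/s.

Δv ≈ 1630 m/s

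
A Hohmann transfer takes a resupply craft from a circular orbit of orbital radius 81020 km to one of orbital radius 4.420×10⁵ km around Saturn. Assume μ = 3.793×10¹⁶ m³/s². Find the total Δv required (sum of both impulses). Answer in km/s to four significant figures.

r₁ = 81020 km = 8.102×10⁷ m.
r₂ = 4.420×10⁵ km = 4.420×10⁸ m.
Transfer ellipse a_t = (r₁ + r₂)/2 = 2.615×10⁸ m.
At r₁: circular v_c1 = √(μ/r₁) = 21640 m/s; transfer-perikrone v_p = √[μ(2/r₁ − 1/a_t)] = 28130 m/s.
Δv₁ = v_p − v_c1 = 6493 m/s.
At r₂: circular v_c2 = √(μ/r₂) = 9264 m/s; transfer-apokrone v_a = √[μ(2/r₂ − 1/a_t)] = 5156 m/s.
Δv₂ = v_c2 − v_a = 4107 m/s.
Total Δv = Δv₁ + Δv₂ = 10600 m/s = 10.60 km/s.

Δv_total ≈ 10.60 km/s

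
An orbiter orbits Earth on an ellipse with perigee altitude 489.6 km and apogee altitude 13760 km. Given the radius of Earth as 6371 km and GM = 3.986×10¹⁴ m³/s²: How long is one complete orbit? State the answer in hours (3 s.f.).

T ≈ 4.33 hours

r_p = 6371 + 489.6 = 6860.6 km = 6.8606×10⁶ m.
r_a = 6371 + 13760 = 20131 km = 2.0131×10⁷ m.
Semi-major axis a = (r_p + r_a)/2 = (6860.6 + 20131)/2 = 13496 km = 1.350×10⁷ m.
By Kepler's third law T = 2π√(a³/μ) = 2π × 2.483×10³ = 1.560×10⁴ s.
= 4.334 hours.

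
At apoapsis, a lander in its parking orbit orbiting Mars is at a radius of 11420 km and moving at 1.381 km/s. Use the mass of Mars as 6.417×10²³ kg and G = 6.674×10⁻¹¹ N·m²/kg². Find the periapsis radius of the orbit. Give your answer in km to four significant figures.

periapsis radius ≈ 3894 km

μ = GM = 6.674×10⁻¹¹ × 6.417×10²³ = 4.283×10¹³ m³/s².
r_a = 1.142×10⁷ m.
Specific energy ε = v²/2 − μ/r = -2.797×10⁶ J/kg, so a = −μ/(2ε) = 7.657×10⁶ m.
The apsides satisfy r_p + r_a = 2a, so the periapsis radius is 2a − r_a = 3.894×10⁶ m = 3894.0 km.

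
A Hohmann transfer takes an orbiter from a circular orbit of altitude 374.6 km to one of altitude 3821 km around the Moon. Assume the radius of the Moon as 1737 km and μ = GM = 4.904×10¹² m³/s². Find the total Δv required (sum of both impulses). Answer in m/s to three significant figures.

Δv_total ≈ 553 m/s

r₁ = 1737 + 374.6 = 2111.6 km = 2.1116×10⁶ m.
r₂ = 1737 + 3821 = 5558.0 km = 5.5580×10⁶ m.
Transfer ellipse a_t = (r₁ + r₂)/2 = 3.835×10⁶ m.
At r₁: circular v_c1 = √(μ/r₁) = 1524 m/s; transfer-perilune v_p = √[μ(2/r₁ − 1/a_t)] = 1835 m/s.
Δv₁ = v_p − v_c1 = 310.7 m/s.
At r₂: circular v_c2 = √(μ/r₂) = 939.3 m/s; transfer-apolune v_a = √[μ(2/r₂ − 1/a_t)] = 697.0 m/s.
Δv₂ = v_c2 − v_a = 242.3 m/s.
Total Δv = Δv₁ + Δv₂ = 553.0 m/s.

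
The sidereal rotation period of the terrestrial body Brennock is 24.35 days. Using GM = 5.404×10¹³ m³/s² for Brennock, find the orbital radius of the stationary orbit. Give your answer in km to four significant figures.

r_sync ≈ 1.823×10⁵ km

T = 24.35 days = 2.104×10⁶ s.
A synchronous orbit has period T, so by Kepler's third law a = (μT²/4π²)^(1/3).
μT²/4π² = 5.404×10¹³ × (2.104×10⁶)² / 39.48 = 6.059×10²⁴ m³.
a = 1.823×10⁸ m = 1.8230×10⁵ km.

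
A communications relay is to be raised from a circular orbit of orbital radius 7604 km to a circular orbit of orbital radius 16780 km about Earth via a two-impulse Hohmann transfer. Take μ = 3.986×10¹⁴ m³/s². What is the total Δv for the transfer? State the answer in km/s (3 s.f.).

Δv_total ≈ 2.28 km/s

r₁ = 7604 km = 7.604×10⁶ m.
r₂ = 16780 km = 1.678×10⁷ m.
Transfer ellipse a_t = (r₁ + r₂)/2 = 1.219×10⁷ m.
At r₁: circular v_c1 = √(μ/r₁) = 7240 m/s; transfer-perigee v_p = √[μ(2/r₁ − 1/a_t)] = 8494 m/s.
Δv₁ = v_p − v_c1 = 1254 m/s.
At r₂: circular v_c2 = √(μ/r₂) = 4874 m/s; transfer-apogee v_a = √[μ(2/r₂ − 1/a_t)] = 3849 m/s.
Δv₂ = v_c2 − v_a = 1025 m/s.
Total Δv = Δv₁ + Δv₂ = 2279 m/s = 2.279 km/s.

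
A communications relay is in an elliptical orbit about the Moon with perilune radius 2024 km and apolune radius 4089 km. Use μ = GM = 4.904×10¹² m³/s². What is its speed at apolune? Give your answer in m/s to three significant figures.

v ≈ 891 m/s

Semi-major axis a = (r_p + r_a)/2 = 3056.5 km = 3.056×10⁶ m.
Vis-viva: v² = μ(2/r − 1/a) = 4.904×10¹² × (4.891×10⁻⁷ − 3.272×10⁻⁷) = 7.942×10⁵ m²/s².
v = 891.2 m/s.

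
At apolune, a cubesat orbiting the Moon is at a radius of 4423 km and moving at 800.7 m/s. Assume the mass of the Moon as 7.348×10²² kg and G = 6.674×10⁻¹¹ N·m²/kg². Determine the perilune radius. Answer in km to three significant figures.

μ = GM = 6.674×10⁻¹¹ × 7.348×10²² = 4.904×10¹² m³/s².
r_a = 4.423×10⁶ m.
Specific energy ε = v²/2 − μ/r = -7.882×10⁵ J/kg, so a = −μ/(2ε) = 3.111×10⁶ m.
The apsides satisfy r_p + r_a = 2a, so the perilune radius is 2a − r_a = 1.799×10⁶ m = 1798.8 km.

perilune radius ≈ 1800 km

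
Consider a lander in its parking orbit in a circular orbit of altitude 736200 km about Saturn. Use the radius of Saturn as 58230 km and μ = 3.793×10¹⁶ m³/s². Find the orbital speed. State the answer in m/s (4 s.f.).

r = 58230 + 736200 = 794430 km = 7.9443×10⁸ m.
For a circular orbit v = √(μ/r) = √(3.793×10¹⁶ / 7.944×10⁸) = √(4.774×10⁷) = 6910 m/s.

v ≈ 6910 m/s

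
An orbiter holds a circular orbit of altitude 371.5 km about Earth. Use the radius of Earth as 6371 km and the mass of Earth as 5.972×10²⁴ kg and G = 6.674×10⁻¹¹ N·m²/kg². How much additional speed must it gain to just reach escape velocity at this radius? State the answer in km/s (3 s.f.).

μ = GM = 6.674×10⁻¹¹ × 5.972×10²⁴ = 3.986×10¹⁴ m³/s².
r = 6371 + 371.5 = 6742.5 km = 6.7425×10⁶ m.
Circular speed v_c = √(μ/r) = 7689 m/s.
Escape speed v_esc = √(2μ/r) = √2 × v_c = 10870 m/s.
Δv = v_esc − v_c = 3185 m/s = 3.185 km/s.

Δv ≈ 3.18 km/s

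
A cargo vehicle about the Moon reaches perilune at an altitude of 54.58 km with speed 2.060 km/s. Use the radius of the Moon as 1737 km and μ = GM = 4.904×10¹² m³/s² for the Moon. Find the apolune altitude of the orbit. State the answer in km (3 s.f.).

apolune altitude ≈ 4440 km

r_p = 1737 + 54.58 = 1791.6 km = 1.792×10⁶ m.
Specific energy ε = v²/2 − μ/r = -6.154×10⁵ J/kg, so a = −μ/(2ε) = 3.984×10⁶ m.
The apsides satisfy r_p + r_a = 2a, so the apolune radius is 2a − r_p = 6.177×10⁶ m = 6176.6 km.
Apolune altitude = 6176.6 − 1737 = 4439.6 km.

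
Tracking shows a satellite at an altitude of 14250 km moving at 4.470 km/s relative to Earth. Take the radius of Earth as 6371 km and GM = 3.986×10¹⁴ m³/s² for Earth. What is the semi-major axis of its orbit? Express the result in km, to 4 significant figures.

r = 6371 + 14250 = 20621 km = 2.062×10⁷ m.
Specific orbital energy ε = v²/2 − μ/r = (4470)²/2 − 3.986×10¹⁴/2.062×10⁷ = -9.339×10⁶ J/kg.
Since ε = −μ/(2a), a = −μ/(2ε) = 2.134×10⁷ m = 21340 km.

a ≈ 21340 km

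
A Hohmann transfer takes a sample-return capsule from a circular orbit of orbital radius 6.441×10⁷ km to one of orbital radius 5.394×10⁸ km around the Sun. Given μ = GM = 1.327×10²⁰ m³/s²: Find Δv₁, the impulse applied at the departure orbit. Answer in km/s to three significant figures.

r₁ = 6.441×10⁷ km = 6.441×10¹⁰ m.
r₂ = 5.394×10⁸ km = 5.394×10¹¹ m.
Transfer ellipse a_t = (r₁ + r₂)/2 = 3.019×10¹¹ m.
At r₁: circular v_c1 = √(μ/r₁) = 45390 m/s; transfer-perihelion v_p = √[μ(2/r₁ − 1/a_t)] = 60670 m/s.
Δv₁ = v_p − v_c1 = 15280 m/s.
= 15.28 km/s.

Δv ≈ 15.3 km/s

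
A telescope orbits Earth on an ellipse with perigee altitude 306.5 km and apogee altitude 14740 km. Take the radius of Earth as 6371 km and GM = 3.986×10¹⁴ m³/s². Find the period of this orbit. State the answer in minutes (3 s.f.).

r_p = 6371 + 306.5 = 6677.5 km = 6.6775×10⁶ m.
r_a = 6371 + 14740 = 21111 km = 2.1111×10⁷ m.
Semi-major axis a = (r_p + r_a)/2 = (6677.5 + 21111)/2 = 13894 km = 1.389×10⁷ m.
By Kepler's third law T = 2π√(a³/μ) = 2π × 2.594×10³ = 1.630×10⁴ s.
= 271.7 minutes.

T ≈ 272 minutes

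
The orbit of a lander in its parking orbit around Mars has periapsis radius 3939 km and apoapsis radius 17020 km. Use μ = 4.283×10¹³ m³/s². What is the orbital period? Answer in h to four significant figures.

Semi-major axis a = (r_p + r_a)/2 = (3939.0 + 17020)/2 = 10480 km = 1.048×10⁷ m.
By Kepler's third law T = 2π√(a³/μ) = 2π × 5.184×10³ = 3.257×10⁴ s.
= 9.047 h.

T ≈ 9.047 h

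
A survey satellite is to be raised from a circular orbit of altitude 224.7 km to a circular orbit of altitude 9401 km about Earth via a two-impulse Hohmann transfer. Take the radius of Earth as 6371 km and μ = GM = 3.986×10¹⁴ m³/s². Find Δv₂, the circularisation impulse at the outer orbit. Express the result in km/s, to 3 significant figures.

r₁ = 6371 + 224.7 = 6595.7 km = 6.5957×10⁶ m.
r₂ = 6371 + 9401 = 15772 km = 1.5772×10⁷ m.
Transfer ellipse a_t = (r₁ + r₂)/2 = 1.118×10⁷ m.
At r₁: circular v_c1 = √(μ/r₁) = 7774 m/s; transfer-perigee v_p = √[μ(2/r₁ − 1/a_t)] = 9232 m/s.
At r₂: circular v_c2 = √(μ/r₂) = 5027 m/s; transfer-apogee v_a = √[μ(2/r₂ − 1/a_t)] = 3861 m/s.
Δv₂ = v_c2 − v_a = 1167 m/s.
= 1.167 km/s.

Δv ≈ 1.17 km/s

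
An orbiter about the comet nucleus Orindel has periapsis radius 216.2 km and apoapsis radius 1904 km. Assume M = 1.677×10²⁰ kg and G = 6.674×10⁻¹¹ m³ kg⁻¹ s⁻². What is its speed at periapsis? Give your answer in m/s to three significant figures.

μ = GM = 6.674×10⁻¹¹ × 1.677×10²⁰ = 1.119×10¹⁰ m³/s².
Semi-major axis a = (r_p + r_a)/2 = 1060.1 km = 1.060×10⁶ m.
Vis-viva: v² = μ(2/r − 1/a) = 1.119×10¹⁰ × (9.251×10⁻⁶ − 9.433×10⁻⁷) = 9.298×10⁴ m²/s².
v = 304.9 m/s.

v ≈ 305 m/s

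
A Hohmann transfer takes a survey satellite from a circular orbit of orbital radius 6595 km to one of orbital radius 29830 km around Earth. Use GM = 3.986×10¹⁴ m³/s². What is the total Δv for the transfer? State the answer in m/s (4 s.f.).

r₁ = 6595 km = 6.595×10⁶ m.
r₂ = 29830 km = 2.983×10⁷ m.
Transfer ellipse a_t = (r₁ + r₂)/2 = 1.821×10⁷ m.
At r₁: circular v_c1 = √(μ/r₁) = 7774 m/s; transfer-perigee v_p = √[μ(2/r₁ − 1/a_t)] = 9950 m/s.
Δv₁ = v_p − v_c1 = 2175 m/s.
At r₂: circular v_c2 = √(μ/r₂) = 3655 m/s; transfer-apogee v_a = √[μ(2/r₂ − 1/a_t)] = 2200 m/s.
Δv₂ = v_c2 − v_a = 1456 m/s.
Total Δv = Δv₁ + Δv₂ = 3631 m/s.

Δv_total ≈ 3631 m/s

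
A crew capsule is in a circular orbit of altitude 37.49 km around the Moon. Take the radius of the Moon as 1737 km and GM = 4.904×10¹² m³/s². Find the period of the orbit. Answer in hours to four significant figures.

r = 1737 + 37.49 = 1774.5 km = 1.7745×10⁶ m.
Kepler's third law: T = 2π√(r³/μ) = 2π√((1.774×10⁶)³ / 4.904×10¹²).
r³/μ = 1.139×10⁶ s², so T = 2π × 1.067×10³ = 6.707×10³ s.
Converting: 6.707×10³ s ÷ 3600 = 1.863 hours.

T ≈ 1.863 hours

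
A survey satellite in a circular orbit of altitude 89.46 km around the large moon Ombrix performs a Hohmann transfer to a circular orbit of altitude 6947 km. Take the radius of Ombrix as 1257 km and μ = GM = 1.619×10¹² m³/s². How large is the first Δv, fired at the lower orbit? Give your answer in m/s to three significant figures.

r₁ = 1257 + 89.46 = 1346.5 km = 1.3465×10⁶ m.
r₂ = 1257 + 6947 = 8204.0 km = 8.2040×10⁶ m.
Transfer ellipse a_t = (r₁ + r₂)/2 = 4.775×10⁶ m.
At r₁: circular v_c1 = √(μ/r₁) = 1097 m/s; transfer-periapsis v_p = √[μ(2/r₁ − 1/a_t)] = 1437 m/s.
Δv₁ = v_p − v_c1 = 340.7 m/s.

Δv ≈ 341 m/s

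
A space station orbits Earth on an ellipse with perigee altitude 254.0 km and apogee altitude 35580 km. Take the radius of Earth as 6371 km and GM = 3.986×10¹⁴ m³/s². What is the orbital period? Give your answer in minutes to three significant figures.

r_p = 6371 + 254.0 = 6625.0 km = 6.6250×10⁶ m.
r_a = 6371 + 35580 = 41951 km = 4.1951×10⁷ m.
Semi-major axis a = (r_p + r_a)/2 = (6625.0 + 41951)/2 = 24288 km = 2.429×10⁷ m.
By Kepler's third law T = 2π√(a³/μ) = 2π × 5.995×10³ = 3.767×10⁴ s.
= 627.8 minutes.

T ≈ 628 minutes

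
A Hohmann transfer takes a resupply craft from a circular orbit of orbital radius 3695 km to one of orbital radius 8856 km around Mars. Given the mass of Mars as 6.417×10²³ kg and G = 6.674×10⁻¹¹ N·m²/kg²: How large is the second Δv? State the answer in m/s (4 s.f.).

μ = GM = 6.674×10⁻¹¹ × 6.417×10²³ = 4.283×10¹³ m³/s².
r₁ = 3695 km = 3.695×10⁶ m.
r₂ = 8856 km = 8.856×10⁶ m.
Transfer ellipse a_t = (r₁ + r₂)/2 = 6.276×10⁶ m.
At r₁: circular v_c1 = √(μ/r₁) = 3404 m/s; transfer-periapsis v_p = √[μ(2/r₁ − 1/a_t)] = 4044 m/s.
At r₂: circular v_c2 = √(μ/r₂) = 2199 m/s; transfer-apoapsis v_a = √[μ(2/r₂ − 1/a_t)] = 1687 m/s.
Δv₂ = v_c2 − v_a = 511.7 m/s.

Δv ≈ 511.7 m/s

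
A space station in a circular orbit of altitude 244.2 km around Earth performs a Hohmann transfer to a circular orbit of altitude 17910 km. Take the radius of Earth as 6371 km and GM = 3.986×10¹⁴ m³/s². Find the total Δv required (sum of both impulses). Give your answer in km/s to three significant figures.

Δv_total ≈ 3.37 km/s

r₁ = 6371 + 244.2 = 6615.2 km = 6.6152×10⁶ m.
r₂ = 6371 + 17910 = 24281 km = 2.4281×10⁷ m.
Transfer ellipse a_t = (r₁ + r₂)/2 = 1.545×10⁷ m.
At r₁: circular v_c1 = √(μ/r₁) = 7762 m/s; transfer-perigee v_p = √[μ(2/r₁ − 1/a_t)] = 9732 m/s.
Δv₁ = v_p − v_c1 = 1969 m/s.
At r₂: circular v_c2 = √(μ/r₂) = 4052 m/s; transfer-apogee v_a = √[μ(2/r₂ − 1/a_t)] = 2651 m/s.
Δv₂ = v_c2 − v_a = 1400 m/s.
Total Δv = Δv₁ + Δv₂ = 3370 m/s = 3.370 km/s.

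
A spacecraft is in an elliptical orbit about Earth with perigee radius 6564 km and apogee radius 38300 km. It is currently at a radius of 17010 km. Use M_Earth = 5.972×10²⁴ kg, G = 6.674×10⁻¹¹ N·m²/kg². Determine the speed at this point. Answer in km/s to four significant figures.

μ = GM = 6.674×10⁻¹¹ × 5.972×10²⁴ = 3.986×10¹⁴ m³/s².
Semi-major axis a = (r_p + r_a)/2 = 22432 km = 2.243×10⁷ m.
Vis-viva: v² = μ(2/r − 1/a) = 3.986×10¹⁴ × (1.176×10⁻⁷ − 4.458×10⁻⁸) = 2.910×10⁷ m²/s².
v = 5394 m/s = 5.394 km/s.

v ≈ 5.394 km/s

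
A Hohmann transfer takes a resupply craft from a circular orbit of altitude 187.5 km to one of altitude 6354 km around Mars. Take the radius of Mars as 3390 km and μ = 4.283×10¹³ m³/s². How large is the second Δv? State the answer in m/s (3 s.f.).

Δv ≈ 560 m/s

r₁ = 3390 + 187.5 = 3577.5 km = 3.5775×10⁶ m.
r₂ = 3390 + 6354 = 9744.0 km = 9.7440×10⁶ m.
Transfer ellipse a_t = (r₁ + r₂)/2 = 6.661×10⁶ m.
At r₁: circular v_c1 = √(μ/r₁) = 3460 m/s; transfer-periapsis v_p = √[μ(2/r₁ − 1/a_t)] = 4185 m/s.
At r₂: circular v_c2 = √(μ/r₂) = 2097 m/s; transfer-apoapsis v_a = √[μ(2/r₂ − 1/a_t)] = 1537 m/s.
Δv₂ = v_c2 − v_a = 560.0 m/s.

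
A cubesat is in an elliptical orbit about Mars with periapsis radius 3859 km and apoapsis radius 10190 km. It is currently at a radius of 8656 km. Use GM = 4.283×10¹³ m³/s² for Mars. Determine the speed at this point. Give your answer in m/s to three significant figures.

v ≈ 1950 m/s

Semi-major axis a = (r_p + r_a)/2 = 7024.5 km = 7.024×10⁶ m.
Vis-viva: v² = μ(2/r − 1/a) = 4.283×10¹³ × (2.311×10⁻⁷ − 1.424×10⁻⁷) = 3.799×10⁶ m²/s².
v = 1949 m/s.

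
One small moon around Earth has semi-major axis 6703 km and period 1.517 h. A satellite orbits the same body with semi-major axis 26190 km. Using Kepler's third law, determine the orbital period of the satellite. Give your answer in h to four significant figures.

T₂ ≈ 11.72 h

Kepler's third law: T² ∝ a³, so T₂ = T₁ (a₂/a₁)^(3/2).
a₂/a₁ = 3.907, (a₂/a₁)^(3/2) = 7.723.
T₂ = 1.517 × 7.723 = 11.72 h.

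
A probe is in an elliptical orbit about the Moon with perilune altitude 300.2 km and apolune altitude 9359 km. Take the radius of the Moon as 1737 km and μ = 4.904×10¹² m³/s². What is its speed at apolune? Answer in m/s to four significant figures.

v ≈ 370.3 m/s

r_p = 1737 + 300.2 = 2037.2 km = 2.0372×10⁶ m.
r_a = 1737 + 9359 = 11096 km = 1.1096×10⁷ m.
Semi-major axis a = (r_p + r_a)/2 = 6566.6 km = 6.567×10⁶ m.
Vis-viva: v² = μ(2/r − 1/a) = 4.904×10¹² × (1.802×10⁻⁷ − 1.523×10⁻⁷) = 1.371×10⁵ m²/s².
v = 370.3 m/s.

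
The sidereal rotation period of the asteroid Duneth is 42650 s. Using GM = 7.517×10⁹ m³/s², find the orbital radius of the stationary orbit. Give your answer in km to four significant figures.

r_sync ≈ 702.3 km

A synchronous orbit has period T, so by Kepler's third law a = (μT²/4π²)^(1/3).
μT²/4π² = 7.517×10⁹ × (4.265×10⁴)² / 39.48 = 3.464×10¹⁷ m³.
a = 7.023×10⁵ m = 702.28 km.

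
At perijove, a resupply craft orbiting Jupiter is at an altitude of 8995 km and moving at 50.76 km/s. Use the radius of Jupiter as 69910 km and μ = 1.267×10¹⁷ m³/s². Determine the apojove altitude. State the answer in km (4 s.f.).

apojove altitude ≈ 2.503×10⁵ km

r_p = 69910 + 8995 = 78905 km = 7.890×10⁷ m.
Specific energy ε = v²/2 − μ/r = -3.174×10⁸ J/kg, so a = −μ/(2ε) = 1.996×10⁸ m.
The apsides satisfy r_p + r_a = 2a, so the apojove radius is 2a − r_p = 3.202×10⁸ m = 3.2023×10⁵ km.
Apojove altitude = 3.2023×10⁵ − 69910 = 2.5032×10⁵ km.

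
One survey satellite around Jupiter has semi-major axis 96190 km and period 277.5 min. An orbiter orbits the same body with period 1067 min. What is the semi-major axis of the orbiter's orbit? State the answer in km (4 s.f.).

a₂ ≈ 2.361×10⁵ km

Kepler's third law: a³ ∝ T², so a₂ = a₁ (T₂/T₁)^(2/3).
T₂/T₁ = 3.845, (T₂/T₁)^(2/3) = 2.454.
a₂ = 96190 × 2.454 = 2.361×10⁵ km.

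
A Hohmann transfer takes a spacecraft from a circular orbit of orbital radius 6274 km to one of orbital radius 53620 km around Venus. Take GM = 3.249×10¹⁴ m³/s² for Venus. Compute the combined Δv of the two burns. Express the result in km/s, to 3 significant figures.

r₁ = 6274 km = 6.274×10⁶ m.
r₂ = 53620 km = 5.362×10⁷ m.
Transfer ellipse a_t = (r₁ + r₂)/2 = 2.995×10⁷ m.
At r₁: circular v_c1 = √(μ/r₁) = 7196 m/s; transfer-periapsis v_p = √[μ(2/r₁ − 1/a_t)] = 9629 m/s.
Δv₁ = v_p − v_c1 = 2433 m/s.
At r₂: circular v_c2 = √(μ/r₂) = 2462 m/s; transfer-apoapsis v_a = √[μ(2/r₂ − 1/a_t)] = 1127 m/s.
Δv₂ = v_c2 − v_a = 1335 m/s.
Total Δv = Δv₁ + Δv₂ = 3768 m/s = 3.768 km/s.

Δv_total ≈ 3.77 km/s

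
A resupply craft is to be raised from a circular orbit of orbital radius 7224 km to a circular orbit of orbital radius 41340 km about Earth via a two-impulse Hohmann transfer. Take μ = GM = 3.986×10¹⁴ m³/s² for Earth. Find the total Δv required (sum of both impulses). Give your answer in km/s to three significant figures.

r₁ = 7224 km = 7.224×10⁶ m.
r₂ = 41340 km = 4.134×10⁷ m.
Transfer ellipse a_t = (r₁ + r₂)/2 = 2.428×10⁷ m.
At r₁: circular v_c1 = √(μ/r₁) = 7428 m/s; transfer-perigee v_p = √[μ(2/r₁ − 1/a_t)] = 9692 m/s.
Δv₁ = v_p − v_c1 = 2264 m/s.
At r₂: circular v_c2 = √(μ/r₂) = 3105 m/s; transfer-apogee v_a = √[μ(2/r₂ − 1/a_t)] = 1694 m/s.
Δv₂ = v_c2 − v_a = 1411 m/s.
Total Δv = Δv₁ + Δv₂ = 3676 m/s = 3.676 km/s.

Δv_total ≈ 3.68 km/s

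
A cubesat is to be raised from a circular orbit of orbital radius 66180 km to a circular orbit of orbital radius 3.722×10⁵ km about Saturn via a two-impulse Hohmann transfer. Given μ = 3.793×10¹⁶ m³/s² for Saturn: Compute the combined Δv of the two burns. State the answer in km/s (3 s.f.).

Δv_total ≈ 11.8 km/s

r₁ = 66180 km = 6.618×10⁷ m.
r₂ = 3.722×10⁵ km = 3.722×10⁸ m.
Transfer ellipse a_t = (r₁ + r₂)/2 = 2.192×10⁸ m.
At r₁: circular v_c1 = √(μ/r₁) = 23940 m/s; transfer-perikrone v_p = √[μ(2/r₁ − 1/a_t)] = 31200 m/s.
Δv₁ = v_p − v_c1 = 7256 m/s.
At r₂: circular v_c2 = √(μ/r₂) = 10090 m/s; transfer-apokrone v_a = √[μ(2/r₂ − 1/a_t)] = 5547 m/s.
Δv₂ = v_c2 − v_a = 4548 m/s.
Total Δv = Δv₁ + Δv₂ = 11800 m/s = 11.80 km/s.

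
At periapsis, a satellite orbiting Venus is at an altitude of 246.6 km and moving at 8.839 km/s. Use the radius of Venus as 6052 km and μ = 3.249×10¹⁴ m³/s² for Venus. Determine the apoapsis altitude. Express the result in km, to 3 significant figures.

apoapsis altitude ≈ 13600 km

r_p = 6052 + 246.6 = 6298.6 km = 6.299×10⁶ m.
Specific energy ε = v²/2 − μ/r = -1.252×10⁷ J/kg, so a = −μ/(2ε) = 1.298×10⁷ m.
The apsides satisfy r_p + r_a = 2a, so the apoapsis radius is 2a − r_p = 1.965×10⁷ m = 19654 km.
Apoapsis altitude = 19654 − 6052 = 13602 km.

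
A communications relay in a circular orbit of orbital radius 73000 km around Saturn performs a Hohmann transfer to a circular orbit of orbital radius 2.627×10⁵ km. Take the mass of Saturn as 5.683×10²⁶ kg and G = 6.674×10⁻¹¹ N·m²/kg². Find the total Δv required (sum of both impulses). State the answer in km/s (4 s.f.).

Δv_total ≈ 9.814 km/s

μ = GM = 6.674×10⁻¹¹ × 5.683×10²⁶ = 3.793×10¹⁶ m³/s².
r₁ = 73000 km = 7.300×10⁷ m.
r₂ = 2.627×10⁵ km = 2.627×10⁸ m.
Transfer ellipse a_t = (r₁ + r₂)/2 = 1.678×10⁸ m.
At r₁: circular v_c1 = √(μ/r₁) = 22790 m/s; transfer-perikrone v_p = √[μ(2/r₁ − 1/a_t)] = 28520 m/s.
Δv₁ = v_p − v_c1 = 5722 m/s.
At r₂: circular v_c2 = √(μ/r₂) = 12020 m/s; transfer-apokrone v_a = √[μ(2/r₂ − 1/a_t)] = 7924 m/s.
Δv₂ = v_c2 − v_a = 4092 m/s.
Total Δv = Δv₁ + Δv₂ = 9814 m/s = 9.814 km/s.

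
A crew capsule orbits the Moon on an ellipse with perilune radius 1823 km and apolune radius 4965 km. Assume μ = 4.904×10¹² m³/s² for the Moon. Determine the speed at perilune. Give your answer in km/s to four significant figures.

Semi-major axis a = (r_p + r_a)/2 = 3394.0 km = 3.394×10⁶ m.
Vis-viva: v² = μ(2/r − 1/a) = 4.904×10¹² × (1.097×10⁻⁶ − 2.946×10⁻⁷) = 3.935×10⁶ m²/s².
v = 1984 m/s = 1.984 km/s.

v ≈ 1.984 km/s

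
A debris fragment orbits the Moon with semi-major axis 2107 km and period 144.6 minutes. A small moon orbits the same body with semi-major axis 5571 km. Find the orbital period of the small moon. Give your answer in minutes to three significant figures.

Kepler's third law: T² ∝ a³, so T₂ = T₁ (a₂/a₁)^(3/2).
a₂/a₁ = 2.644, (a₂/a₁)^(3/2) = 4.299.
T₂ = 144.6 × 4.299 = 621.7 minutes.

T₂ ≈ 622 minutes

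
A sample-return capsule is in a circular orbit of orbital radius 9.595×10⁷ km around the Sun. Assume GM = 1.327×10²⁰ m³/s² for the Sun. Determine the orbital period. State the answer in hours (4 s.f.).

r = 9.595×10⁷ km = 9.595×10¹⁰ m.
Kepler's third law: T = 2π√(r³/μ) = 2π√((9.595×10¹⁰)³ / 1.327×10²⁰).
r³/μ = 6.657×10¹² s², so T = 2π × 2.580×10⁶ = 1.621×10⁷ s.
Converting: 1.621×10⁷ s ÷ 3600 = 4503 hours.

T ≈ 4503 hours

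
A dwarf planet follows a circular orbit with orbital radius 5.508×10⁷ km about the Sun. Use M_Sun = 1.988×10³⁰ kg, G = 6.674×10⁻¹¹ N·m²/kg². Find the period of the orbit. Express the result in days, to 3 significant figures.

μ = GM = 6.674×10⁻¹¹ × 1.988×10³⁰ = 1.327×10²⁰ m³/s².
r = 5.508×10⁷ km = 5.508×10¹⁰ m.
Kepler's third law: T = 2π√(r³/μ) = 2π√((5.508×10¹⁰)³ / 1.327×10²⁰).
r³/μ = 1.259×10¹² s², so T = 2π × 1.122×10⁶ = 7.051×10⁶ s.
Converting: 7.051×10⁶ s ÷ 86400 = 81.61 days.

T ≈ 81.6 days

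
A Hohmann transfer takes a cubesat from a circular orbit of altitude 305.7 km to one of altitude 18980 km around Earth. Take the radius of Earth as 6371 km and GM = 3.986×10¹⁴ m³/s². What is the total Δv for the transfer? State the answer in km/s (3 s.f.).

Δv_total ≈ 3.40 km/s

r₁ = 6371 + 305.7 = 6676.7 km = 6.6767×10⁶ m.
r₂ = 6371 + 18980 = 25351 km = 2.5351×10⁷ m.
Transfer ellipse a_t = (r₁ + r₂)/2 = 1.601×10⁷ m.
At r₁: circular v_c1 = √(μ/r₁) = 7727 m/s; transfer-perigee v_p = √[μ(2/r₁ − 1/a_t)] = 9722 m/s.
Δv₁ = v_p − v_c1 = 1995 m/s.
At r₂: circular v_c2 = √(μ/r₂) = 3965 m/s; transfer-apogee v_a = √[μ(2/r₂ − 1/a_t)] = 2560 m/s.
Δv₂ = v_c2 − v_a = 1405 m/s.
Total Δv = Δv₁ + Δv₂ = 3400 m/s = 3.400 km/s.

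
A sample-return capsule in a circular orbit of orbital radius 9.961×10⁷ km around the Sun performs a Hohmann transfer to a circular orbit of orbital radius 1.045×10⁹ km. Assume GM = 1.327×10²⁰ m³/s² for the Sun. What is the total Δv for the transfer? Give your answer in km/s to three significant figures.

r₁ = 9.961×10⁷ km = 9.961×10¹⁰ m.
r₂ = 1.045×10⁹ km = 1.045×10¹² m.
Transfer ellipse a_t = (r₁ + r₂)/2 = 5.723×10¹¹ m.
At r₁: circular v_c1 = √(μ/r₁) = 36500 m/s; transfer-perihelion v_p = √[μ(2/r₁ − 1/a_t)] = 49320 m/s.
Δv₁ = v_p − v_c1 = 12820 m/s.
At r₂: circular v_c2 = √(μ/r₂) = 11270 m/s; transfer-aphelion v_a = √[μ(2/r₂ − 1/a_t)] = 4701 m/s.
Δv₂ = v_c2 − v_a = 6568 m/s.
Total Δv = Δv₁ + Δv₂ = 19390 m/s = 19.39 km/s.

Δv_total ≈ 19.4 km/s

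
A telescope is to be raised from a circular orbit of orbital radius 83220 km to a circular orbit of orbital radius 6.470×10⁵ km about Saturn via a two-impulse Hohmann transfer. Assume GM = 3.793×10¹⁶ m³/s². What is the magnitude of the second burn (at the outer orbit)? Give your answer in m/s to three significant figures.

r₁ = 83220 km = 8.322×10⁷ m.
r₂ = 6.470×10⁵ km = 6.470×10⁸ m.
Transfer ellipse a_t = (r₁ + r₂)/2 = 3.651×10⁸ m.
At r₁: circular v_c1 = √(μ/r₁) = 21350 m/s; transfer-perikrone v_p = √[μ(2/r₁ − 1/a_t)] = 28420 m/s.
At r₂: circular v_c2 = √(μ/r₂) = 7657 m/s; transfer-apokrone v_a = √[μ(2/r₂ − 1/a_t)] = 3655 m/s.
Δv₂ = v_c2 − v_a = 4001 m/s.

Δv ≈ 4000 m/s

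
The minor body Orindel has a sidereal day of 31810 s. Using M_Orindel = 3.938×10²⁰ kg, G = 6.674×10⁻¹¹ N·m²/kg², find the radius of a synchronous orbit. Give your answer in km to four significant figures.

r_sync ≈ 876.6 km

μ = GM = 6.674×10⁻¹¹ × 3.938×10²⁰ = 2.628×10¹⁰ m³/s².
A synchronous orbit has period T, so by Kepler's third law a = (μT²/4π²)^(1/3).
μT²/4π² = 2.628×10¹⁰ × (3.181×10⁴)² / 39.48 = 6.736×10¹⁷ m³.
a = 8.766×10⁵ m = 876.62 km.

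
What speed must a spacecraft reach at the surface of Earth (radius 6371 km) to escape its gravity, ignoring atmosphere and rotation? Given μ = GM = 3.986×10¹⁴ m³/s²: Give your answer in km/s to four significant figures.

r = R = 6.371×10⁶ m.
Escape speed v_esc = √(2μ/r) = √(2 × 3.986×10¹⁴ / 6.371×10⁶) = √(1.251×10⁸) = 11190 m/s.
= 11.19 km/s.

v_esc ≈ 11.19 km/s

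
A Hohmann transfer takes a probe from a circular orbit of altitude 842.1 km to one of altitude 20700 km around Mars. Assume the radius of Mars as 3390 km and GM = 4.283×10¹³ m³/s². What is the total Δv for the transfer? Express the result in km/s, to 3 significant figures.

r₁ = 3390 + 842.1 = 4232.1 km = 4.2321×10⁶ m.
r₂ = 3390 + 20700 = 24090 km = 2.4090×10⁷ m.
Transfer ellipse a_t = (r₁ + r₂)/2 = 1.416×10⁷ m.
At r₁: circular v_c1 = √(μ/r₁) = 3181 m/s; transfer-periapsis v_p = √[μ(2/r₁ − 1/a_t)] = 4149 m/s.
Δv₁ = v_p − v_c1 = 968.0 m/s.
At r₂: circular v_c2 = √(μ/r₂) = 1333 m/s; transfer-apoapsis v_a = √[μ(2/r₂ − 1/a_t)] = 728.9 m/s.
Δv₂ = v_c2 − v_a = 604.5 m/s.
Total Δv = Δv₁ + Δv₂ = 1572 m/s = 1.572 km/s.

Δv_total ≈ 1.57 km/s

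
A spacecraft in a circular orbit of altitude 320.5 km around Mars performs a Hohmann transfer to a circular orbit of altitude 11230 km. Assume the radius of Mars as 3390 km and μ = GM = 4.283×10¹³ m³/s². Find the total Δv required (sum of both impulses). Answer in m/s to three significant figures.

Δv_total ≈ 1520 m/s

r₁ = 3390 + 320.5 = 3710.5 km = 3.7105×10⁶ m.
r₂ = 3390 + 11230 = 14620 km = 1.4620×10⁷ m.
Transfer ellipse a_t = (r₁ + r₂)/2 = 9.165×10⁶ m.
At r₁: circular v_c1 = √(μ/r₁) = 3397 m/s; transfer-periapsis v_p = √[μ(2/r₁ − 1/a_t)] = 4291 m/s.
Δv₁ = v_p − v_c1 = 893.5 m/s.
At r₂: circular v_c2 = √(μ/r₂) = 1712 m/s; transfer-apoapsis v_a = √[μ(2/r₂ − 1/a_t)] = 1089 m/s.
Δv₂ = v_c2 − v_a = 622.6 m/s.
Total Δv = Δv₁ + Δv₂ = 1516 m/s.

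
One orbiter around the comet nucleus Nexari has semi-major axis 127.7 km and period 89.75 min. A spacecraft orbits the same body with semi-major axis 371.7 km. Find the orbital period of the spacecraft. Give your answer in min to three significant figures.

T₂ ≈ 446 min

Kepler's third law: T² ∝ a³, so T₂ = T₁ (a₂/a₁)^(3/2).
a₂/a₁ = 2.911, (a₂/a₁)^(3/2) = 4.966.
T₂ = 89.75 × 4.966 = 445.7 min.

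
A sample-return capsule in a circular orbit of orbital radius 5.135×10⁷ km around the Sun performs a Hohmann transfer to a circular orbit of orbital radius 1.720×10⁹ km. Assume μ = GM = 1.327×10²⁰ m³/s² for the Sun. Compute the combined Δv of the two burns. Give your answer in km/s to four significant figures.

r₁ = 5.135×10⁷ km = 5.135×10¹⁰ m.
r₂ = 1.720×10⁹ km = 1.720×10¹² m.
Transfer ellipse a_t = (r₁ + r₂)/2 = 8.857×10¹¹ m.
At r₁: circular v_c1 = √(μ/r₁) = 50840 m/s; transfer-perihelion v_p = √[μ(2/r₁ − 1/a_t)] = 70840 m/s.
Δv₁ = v_p − v_c1 = 20010 m/s.
At r₂: circular v_c2 = √(μ/r₂) = 8784 m/s; transfer-aphelion v_a = √[μ(2/r₂ − 1/a_t)] = 2115 m/s.
Δv₂ = v_c2 − v_a = 6669 m/s.
Total Δv = Δv₁ + Δv₂ = 26680 m/s = 26.68 km/s.

Δv_total ≈ 26.68 km/s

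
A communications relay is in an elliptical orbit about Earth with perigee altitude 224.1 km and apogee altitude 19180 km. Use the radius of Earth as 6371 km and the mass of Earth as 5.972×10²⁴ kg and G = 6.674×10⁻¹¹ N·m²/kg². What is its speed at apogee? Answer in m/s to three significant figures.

μ = GM = 6.674×10⁻¹¹ × 5.972×10²⁴ = 3.986×10¹⁴ m³/s².
r_p = 6371 + 224.1 = 6595.1 km = 6.5951×10⁶ m.
r_a = 6371 + 19180 = 25551 km = 2.5551×10⁷ m.
Semi-major axis a = (r_p + r_a)/2 = 16073 km = 1.607×10⁷ m.
Vis-viva: v² = μ(2/r − 1/a) = 3.986×10¹⁴ × (7.827×10⁻⁸ − 6.222×10⁻⁸) = 6.401×10⁶ m²/s².
v = 2530 m/s.

v ≈ 2530 m/s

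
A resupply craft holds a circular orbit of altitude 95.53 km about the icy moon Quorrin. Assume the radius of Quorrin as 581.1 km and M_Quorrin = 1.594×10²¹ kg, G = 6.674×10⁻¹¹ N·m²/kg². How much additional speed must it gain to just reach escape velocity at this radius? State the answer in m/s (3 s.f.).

Δv ≈ 164 m/s

μ = GM = 6.674×10⁻¹¹ × 1.594×10²¹ = 1.064×10¹¹ m³/s².
r = 581.1 + 95.53 = 676.63 km = 6.7663×10⁵ m.
Circular speed v_c = √(μ/r) = 396.5 m/s.
Escape speed v_esc = √(2μ/r) = √2 × v_c = 560.8 m/s.
Δv = v_esc − v_c = 164.2 m/s.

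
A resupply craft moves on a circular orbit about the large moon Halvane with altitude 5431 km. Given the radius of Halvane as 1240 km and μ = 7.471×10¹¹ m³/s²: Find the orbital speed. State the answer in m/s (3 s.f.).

r = 1240 + 5431 = 6671.0 km = 6.6710×10⁶ m.
For a circular orbit v = √(μ/r) = √(7.471×10¹¹ / 6.671×10⁶) = √(1.120×10⁵) = 334.7 m/s.

v ≈ 335 m/s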